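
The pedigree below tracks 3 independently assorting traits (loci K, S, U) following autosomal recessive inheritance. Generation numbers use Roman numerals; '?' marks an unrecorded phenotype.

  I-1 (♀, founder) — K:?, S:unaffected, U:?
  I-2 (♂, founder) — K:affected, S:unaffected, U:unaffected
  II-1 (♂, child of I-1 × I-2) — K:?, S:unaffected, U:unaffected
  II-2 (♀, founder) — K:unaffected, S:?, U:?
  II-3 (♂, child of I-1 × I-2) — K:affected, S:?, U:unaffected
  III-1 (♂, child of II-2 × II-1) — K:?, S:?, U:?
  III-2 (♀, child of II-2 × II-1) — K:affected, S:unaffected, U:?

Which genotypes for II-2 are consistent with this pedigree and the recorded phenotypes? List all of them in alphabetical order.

K/I-1 ? ·: Kk|kk
K/I-2 aff ·: kk
K/II-1 ? I-1×I-2: Kk|kk
K/II-2 un ·: Kk
K/II-3 aff I-1×I-2: kk
K/III-1 ? II-2×II-1: KK|Kk|kk
K/III-2 aff II-2×II-1: kk
⇒ K over [I-1,I-2,II-1,II-2,II-3,III-1,III-2]: 7 consistent
S/I-1 un ·: SS|Ss
S/I-2 un ·: SS|Ss
S/II-1 un I-1×I-2: SS|Ss
S/II-2 ? ·: SS|Ss|ss
S/II-3 ? I-1×I-2: SS|Ss|ss
S/III-1 ? II-2×II-1: SS|Ss|ss
S/III-2 un II-2×II-1: SS|Ss
⇒ S over [I-1,I-2,II-1,II-2,II-3,III-1,III-2]: 132 consistent
U/I-1 ? ·: UU|Uu|uu
U/I-2 un ·: UU|Uu
U/II-1 un I-1×I-2: UU|Uu
U/II-2 ? ·: UU|Uu|uu
U/II-3 un I-1×I-2: UU|Uu
U/III-1 ? II-2×II-1: UU|Uu|uu
U/III-2 ? II-2×II-1: UU|Uu|uu
⇒ U over [I-1,I-2,II-1,II-2,II-3,III-1,III-2]: 178 consistent

II-2 ∈ {Kk SS UU, Kk SS Uu, Kk SS uu, Kk Ss UU, Kk Ss Uu, Kk Ss uu, Kk ss UU, Kk ss Uu, Kk ss uu}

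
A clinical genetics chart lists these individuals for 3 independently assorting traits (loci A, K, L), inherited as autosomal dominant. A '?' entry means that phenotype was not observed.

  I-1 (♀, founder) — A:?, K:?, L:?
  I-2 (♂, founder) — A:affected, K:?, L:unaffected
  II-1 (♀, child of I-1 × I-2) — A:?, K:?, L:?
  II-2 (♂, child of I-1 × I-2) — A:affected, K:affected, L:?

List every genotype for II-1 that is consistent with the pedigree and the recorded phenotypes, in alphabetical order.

A/I-1 ? ·: aa|Aa|AA
A/I-2 aff ·: Aa|AA
A/II-1 ? I-1×I-2: aa|Aa|AA
A/II-2 aff I-1×I-2: Aa|AA
⇒ A over [I-1,I-2,II-1,II-2]: 18 consistent
K/I-1 ? ·: kk|Kk|KK
K/I-2 ? ·: kk|Kk|KK
K/II-1 ? I-1×I-2: kk|Kk|KK
K/II-2 aff I-1×I-2: Kk|KK
⇒ K over [I-1,I-2,II-1,II-2]: 21 consistent
L/I-1 ? ·: ll|Ll|LL
L/I-2 un ·: ll
L/II-1 ? I-1×I-2: ll|Ll
L/II-2 ? I-1×I-2: ll|Ll
⇒ L over [I-1,I-2,II-1,II-2]: 6 consistent

II-1 ∈ {AA KK Ll, AA KK ll, AA Kk Ll, AA Kk ll, AA kk Ll, AA kk ll, Aa KK Ll, Aa KK ll, Aa Kk Ll, Aa Kk ll, Aa kk Ll, Aa kk ll, aa KK Ll, aa KK ll, aa Kk Ll, aa Kk ll, aa kk Ll, aa kk ll}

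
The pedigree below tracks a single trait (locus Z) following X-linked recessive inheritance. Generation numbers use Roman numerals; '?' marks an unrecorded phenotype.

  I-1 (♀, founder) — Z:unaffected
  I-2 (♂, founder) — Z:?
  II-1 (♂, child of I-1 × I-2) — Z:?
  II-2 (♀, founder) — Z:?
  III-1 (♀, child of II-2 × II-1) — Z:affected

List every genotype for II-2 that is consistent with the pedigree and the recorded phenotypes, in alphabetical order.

II-2 ∈ {X^ZX^z, X^zX^z}

Z/I-1 un ·: X^ZX^z
Z/I-2 ? ·: X^ZY|X^zY
Z/II-1 ? I-1×I-2: X^zY
Z/II-2 ? ·: X^ZX^z|X^zX^z
Z/III-1 aff II-2×II-1: X^zX^z
⇒ Z over [I-1,I-2,II-1,II-2,III-1]: 4 consistent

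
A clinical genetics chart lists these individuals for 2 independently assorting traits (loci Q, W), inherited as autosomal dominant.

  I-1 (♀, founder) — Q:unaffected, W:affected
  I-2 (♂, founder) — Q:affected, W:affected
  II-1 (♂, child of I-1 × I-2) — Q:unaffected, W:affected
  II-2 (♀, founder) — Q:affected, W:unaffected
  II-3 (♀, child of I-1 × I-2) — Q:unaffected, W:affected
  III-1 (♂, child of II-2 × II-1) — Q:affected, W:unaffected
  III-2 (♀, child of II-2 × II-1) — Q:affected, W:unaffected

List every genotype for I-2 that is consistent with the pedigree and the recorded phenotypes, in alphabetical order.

Q/I-1 un ·: qq
Q/I-2 aff ·: Qq
Q/II-1 un I-1×I-2: qq
Q/II-2 aff ·: Qq|QQ
Q/II-3 un I-1×I-2: qq
Q/III-1 aff II-2×II-1: Qq
Q/III-2 aff II-2×II-1: Qq
⇒ Q over [I-1,I-2,II-1,II-2,II-3,III-1,III-2]: 2 consistent
W/I-1 aff ·: Ww|WW
W/I-2 aff ·: Ww|WW
W/II-1 aff I-1×I-2: Ww
W/II-2 un ·: ww
W/II-3 aff I-1×I-2: Ww|WW
W/III-1 un II-2×II-1: ww
W/III-2 un II-2×II-1: ww
⇒ W over [I-1,I-2,II-1,II-2,II-3,III-1,III-2]: 6 consistent

I-2 ∈ {Qq WW, Qq Ww}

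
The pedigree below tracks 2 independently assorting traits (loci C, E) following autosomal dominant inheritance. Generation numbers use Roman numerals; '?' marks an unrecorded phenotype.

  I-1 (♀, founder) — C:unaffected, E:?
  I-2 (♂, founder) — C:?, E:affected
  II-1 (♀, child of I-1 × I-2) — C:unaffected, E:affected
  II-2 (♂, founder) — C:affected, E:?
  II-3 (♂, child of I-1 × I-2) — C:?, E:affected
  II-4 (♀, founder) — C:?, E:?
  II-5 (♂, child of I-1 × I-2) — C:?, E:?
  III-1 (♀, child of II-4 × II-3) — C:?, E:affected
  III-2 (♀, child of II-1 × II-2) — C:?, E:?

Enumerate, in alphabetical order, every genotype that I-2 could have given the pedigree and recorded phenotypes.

I-2 ∈ {Cc EE, Cc Ee, cc EE, cc Ee}

C/I-1 un ·: cc
C/I-2 ? ·: cc|Cc
C/II-1 un I-1×I-2: cc
C/II-2 aff ·: Cc|CC
C/II-3 ? I-1×I-2: cc|Cc
C/II-4 ? ·: cc|Cc|CC
C/II-5 ? I-1×I-2: cc|Cc
C/III-1 ? II-4×II-3: cc|Cc|CC
C/III-2 ? II-1×II-2: cc|Cc
⇒ C over [I-1,I-2,II-1,II-2,II-3,II-4,II-5,III-1,III-2]: 78 consistent
E/I-1 ? ·: ee|Ee|EE
E/I-2 aff ·: Ee|EE
E/II-1 aff I-1×I-2: Ee|EE
E/II-2 ? ·: ee|Ee|EE
E/II-3 aff I-1×I-2: Ee|EE
E/II-4 ? ·: ee|Ee|EE
E/II-5 ? I-1×I-2: ee|Ee|EE
E/III-1 aff II-4×II-3: Ee|EE
E/III-2 ? II-1×II-2: ee|Ee|EE
⇒ E over [I-1,I-2,II-1,II-2,II-3,II-4,II-5,III-1,III-2]: 814 consistent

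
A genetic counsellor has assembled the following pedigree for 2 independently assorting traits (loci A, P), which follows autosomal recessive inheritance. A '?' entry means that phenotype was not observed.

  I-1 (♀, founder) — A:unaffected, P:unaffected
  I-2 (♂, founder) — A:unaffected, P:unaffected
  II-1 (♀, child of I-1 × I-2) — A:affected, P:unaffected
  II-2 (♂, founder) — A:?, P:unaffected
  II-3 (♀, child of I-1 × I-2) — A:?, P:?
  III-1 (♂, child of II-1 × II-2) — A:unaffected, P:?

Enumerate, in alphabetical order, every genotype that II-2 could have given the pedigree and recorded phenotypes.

A/I-1 un ·: Aa
A/I-2 un ·: Aa
A/II-1 aff I-1×I-2: aa
A/II-2 ? ·: AA|Aa
A/II-3 ? I-1×I-2: AA|Aa|aa
A/III-1 un II-1×II-2: Aa
⇒ A over [I-1,I-2,II-1,II-2,II-3,III-1]: 6 consistent
P/I-1 un ·: PP|Pp
P/I-2 un ·: PP|Pp
P/II-1 un I-1×I-2: PP|Pp
P/II-2 un ·: PP|Pp
P/II-3 ? I-1×I-2: PP|Pp|pp
P/III-1 ? II-1×II-2: PP|Pp|pp
⇒ P over [I-1,I-2,II-1,II-2,II-3,III-1]: 59 consistent

II-2 ∈ {AA PP, AA Pp, Aa PP, Aa Pp}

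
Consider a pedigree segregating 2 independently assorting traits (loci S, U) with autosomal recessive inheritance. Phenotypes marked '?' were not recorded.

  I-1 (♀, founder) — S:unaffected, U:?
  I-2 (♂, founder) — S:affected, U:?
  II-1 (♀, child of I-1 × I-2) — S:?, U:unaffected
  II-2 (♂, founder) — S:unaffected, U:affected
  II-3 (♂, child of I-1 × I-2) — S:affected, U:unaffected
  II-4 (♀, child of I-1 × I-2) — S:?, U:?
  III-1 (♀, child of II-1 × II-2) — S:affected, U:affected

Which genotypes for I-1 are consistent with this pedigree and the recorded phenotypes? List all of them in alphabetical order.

S/I-1 un ·: Ss
S/I-2 aff ·: ss
S/II-1 ? I-1×I-2: Ss|ss
S/II-2 un ·: Ss
S/II-3 aff I-1×I-2: ss
S/II-4 ? I-1×I-2: Ss|ss
S/III-1 aff II-1×II-2: ss
⇒ S over [I-1,I-2,II-1,II-2,II-3,II-4,III-1]: 4 consistent
U/I-1 ? ·: UU|Uu|uu
U/I-2 ? ·: UU|Uu|uu
U/II-1 un I-1×I-2: Uu
U/II-2 aff ·: uu
U/II-3 un I-1×I-2: UU|Uu
U/II-4 ? I-1×I-2: UU|Uu|uu
U/III-1 aff II-1×II-2: uu
⇒ U over [I-1,I-2,II-1,II-2,II-3,II-4,III-1]: 20 consistent

I-1 ∈ {Ss UU, Ss Uu, Ss uu}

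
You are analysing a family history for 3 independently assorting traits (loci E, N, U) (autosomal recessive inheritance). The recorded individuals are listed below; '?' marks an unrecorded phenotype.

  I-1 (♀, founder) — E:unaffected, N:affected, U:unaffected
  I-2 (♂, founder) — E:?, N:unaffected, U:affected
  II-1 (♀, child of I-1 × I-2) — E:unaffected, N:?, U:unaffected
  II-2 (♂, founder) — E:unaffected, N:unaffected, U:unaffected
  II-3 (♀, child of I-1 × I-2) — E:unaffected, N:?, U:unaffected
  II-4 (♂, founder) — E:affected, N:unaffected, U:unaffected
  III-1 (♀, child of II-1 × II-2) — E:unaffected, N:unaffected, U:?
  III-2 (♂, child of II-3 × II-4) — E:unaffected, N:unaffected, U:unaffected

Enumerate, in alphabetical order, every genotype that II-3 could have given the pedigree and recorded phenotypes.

E/I-1 un ·: EE|Ee
E/I-2 ? ·: EE|Ee|ee
E/II-1 un I-1×I-2: EE|Ee
E/II-2 un ·: EE|Ee
E/II-3 un I-1×I-2: EE|Ee
E/II-4 aff ·: ee
E/III-1 un II-1×II-2: EE|Ee
E/III-2 un II-3×II-4: Ee
⇒ E over [I-1,I-2,II-1,II-2,II-3,II-4,III-1,III-2]: 53 consistent
N/I-1 aff ·: nn
N/I-2 un ·: NN|Nn
N/II-1 ? I-1×I-2: Nn|nn
N/II-2 un ·: NN|Nn
N/II-3 ? I-1×I-2: Nn|nn
N/II-4 un ·: NN|Nn
N/III-1 un II-1×II-2: NN|Nn
N/III-2 un II-3×II-4: NN|Nn
⇒ N over [I-1,I-2,II-1,II-2,II-3,II-4,III-1,III-2]: 52 consistent
U/I-1 un ·: UU|Uu
U/I-2 aff ·: uu
U/II-1 un I-1×I-2: Uu
U/II-2 un ·: UU|Uu
U/II-3 un I-1×I-2: Uu
U/II-4 un ·: UU|Uu
U/III-1 ? II-1×II-2: UU|Uu|uu
U/III-2 un II-3×II-4: UU|Uu
⇒ U over [I-1,I-2,II-1,II-2,II-3,II-4,III-1,III-2]: 40 consistent

II-3 ∈ {EE Nn Uu, EE nn Uu, Ee Nn Uu, Ee nn Uu}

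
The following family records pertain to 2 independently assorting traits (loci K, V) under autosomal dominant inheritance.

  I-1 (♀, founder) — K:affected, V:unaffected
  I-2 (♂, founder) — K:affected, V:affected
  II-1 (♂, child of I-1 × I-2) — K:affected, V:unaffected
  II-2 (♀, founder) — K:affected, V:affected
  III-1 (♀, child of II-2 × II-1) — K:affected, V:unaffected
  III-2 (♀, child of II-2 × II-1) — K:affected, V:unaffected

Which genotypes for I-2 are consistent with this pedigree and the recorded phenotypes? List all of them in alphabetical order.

I-2 ∈ {KK Vv, Kk Vv}

K/I-1 aff ·: Kk|KK
K/I-2 aff ·: Kk|KK
K/II-1 aff I-1×I-2: Kk|KK
K/II-2 aff ·: Kk|KK
K/III-1 aff II-2×II-1: Kk|KK
K/III-2 aff II-2×II-1: Kk|KK
⇒ K over [I-1,I-2,II-1,II-2,III-1,III-2]: 44 consistent
V/I-1 un ·: vv
V/I-2 aff ·: Vv
V/II-1 un I-1×I-2: vv
V/II-2 aff ·: Vv
V/III-1 un II-2×II-1: vv
V/III-2 un II-2×II-1: vv
⇒ V over [I-1,I-2,II-1,II-2,III-1,III-2]: 1 consistent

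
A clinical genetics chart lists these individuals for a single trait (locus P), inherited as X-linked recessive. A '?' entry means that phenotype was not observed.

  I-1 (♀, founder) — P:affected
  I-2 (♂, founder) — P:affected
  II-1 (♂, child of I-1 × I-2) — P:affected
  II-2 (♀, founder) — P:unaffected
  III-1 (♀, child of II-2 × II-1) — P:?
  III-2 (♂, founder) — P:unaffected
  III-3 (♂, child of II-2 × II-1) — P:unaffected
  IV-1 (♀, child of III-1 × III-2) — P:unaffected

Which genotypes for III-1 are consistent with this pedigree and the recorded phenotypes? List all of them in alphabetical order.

P/I-1 aff ·: X^pX^p
P/I-2 aff ·: X^pY
P/II-1 aff I-1×I-2: X^pY
P/II-2 un ·: X^PX^P|X^PX^p
P/III-1 ? II-2×II-1: X^PX^p|X^pX^p
P/III-2 un ·: X^PY
P/III-3 un II-2×II-1: X^PY
P/IV-1 un III-1×III-2: X^PX^P|X^PX^p
⇒ P over [I-1,I-2,II-1,II-2,III-1,III-2,III-3,IV-1]: 5 consistent

III-1 ∈ {X^PX^p, X^pX^p}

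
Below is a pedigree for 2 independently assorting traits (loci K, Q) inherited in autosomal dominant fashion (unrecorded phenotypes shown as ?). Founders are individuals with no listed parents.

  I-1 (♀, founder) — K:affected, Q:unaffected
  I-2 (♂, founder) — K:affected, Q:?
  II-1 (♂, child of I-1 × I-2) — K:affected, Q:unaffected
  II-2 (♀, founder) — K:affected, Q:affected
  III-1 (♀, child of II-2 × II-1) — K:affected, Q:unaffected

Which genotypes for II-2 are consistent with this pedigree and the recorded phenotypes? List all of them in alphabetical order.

K/I-1 aff ·: Kk|KK
K/I-2 aff ·: Kk|KK
K/II-1 aff I-1×I-2: Kk|KK
K/II-2 aff ·: Kk|KK
K/III-1 aff II-2×II-1: Kk|KK
⇒ K over [I-1,I-2,II-1,II-2,III-1]: 24 consistent
Q/I-1 un ·: qq
Q/I-2 ? ·: qq|Qq
Q/II-1 un I-1×I-2: qq
Q/II-2 aff ·: Qq
Q/III-1 un II-2×II-1: qq
⇒ Q over [I-1,I-2,II-1,II-2,III-1]: 2 consistent

II-2 ∈ {KK Qq, Kk Qq}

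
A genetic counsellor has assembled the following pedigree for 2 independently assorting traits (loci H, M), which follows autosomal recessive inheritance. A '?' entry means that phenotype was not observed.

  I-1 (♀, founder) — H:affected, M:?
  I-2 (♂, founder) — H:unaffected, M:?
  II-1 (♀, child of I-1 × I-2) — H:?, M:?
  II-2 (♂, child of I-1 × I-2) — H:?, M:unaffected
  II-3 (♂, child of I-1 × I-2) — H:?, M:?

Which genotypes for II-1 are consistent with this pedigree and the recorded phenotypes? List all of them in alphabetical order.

H/I-1 aff ·: hh
H/I-2 un ·: HH|Hh
H/II-1 ? I-1×I-2: Hh|hh
H/II-2 ? I-1×I-2: Hh|hh
H/II-3 ? I-1×I-2: Hh|hh
⇒ H over [I-1,I-2,II-1,II-2,II-3]: 9 consistent
M/I-1 ? ·: MM|Mm|mm
M/I-2 ? ·: MM|Mm|mm
M/II-1 ? I-1×I-2: MM|Mm|mm
M/II-2 un I-1×I-2: MM|Mm
M/II-3 ? I-1×I-2: MM|Mm|mm
⇒ M over [I-1,I-2,II-1,II-2,II-3]: 45 consistent

II-1 ∈ {Hh MM, Hh Mm, Hh mm, hh MM, hh Mm, hh mm}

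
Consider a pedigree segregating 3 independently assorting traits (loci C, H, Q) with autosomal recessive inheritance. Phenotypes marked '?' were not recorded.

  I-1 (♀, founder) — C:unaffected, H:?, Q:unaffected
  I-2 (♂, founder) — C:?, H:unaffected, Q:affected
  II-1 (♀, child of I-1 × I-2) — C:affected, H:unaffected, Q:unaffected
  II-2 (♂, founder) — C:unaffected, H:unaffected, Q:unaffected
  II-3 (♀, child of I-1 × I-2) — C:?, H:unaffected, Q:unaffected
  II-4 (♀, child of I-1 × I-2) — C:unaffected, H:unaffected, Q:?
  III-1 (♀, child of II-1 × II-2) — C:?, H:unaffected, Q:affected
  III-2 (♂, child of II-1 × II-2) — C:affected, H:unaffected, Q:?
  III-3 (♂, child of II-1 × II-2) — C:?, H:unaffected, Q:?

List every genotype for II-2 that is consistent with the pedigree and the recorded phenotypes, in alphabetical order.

II-2 ∈ {Cc HH Qq, Cc Hh Qq}

C/I-1 un ·: Cc
C/I-2 ? ·: Cc|cc
C/II-1 aff I-1×I-2: cc
C/II-2 un ·: Cc
C/II-3 ? I-1×I-2: CC|Cc|cc
C/II-4 un I-1×I-2: CC|Cc
C/III-1 ? II-1×II-2: Cc|cc
C/III-2 aff II-1×II-2: cc
C/III-3 ? II-1×II-2: Cc|cc
⇒ C over [I-1,I-2,II-1,II-2,II-3,II-4,III-1,III-2,III-3]: 32 consistent
H/I-1 ? ·: HH|Hh|hh
H/I-2 un ·: HH|Hh
H/II-1 un I-1×I-2: HH|Hh
H/II-2 un ·: HH|Hh
H/II-3 un I-1×I-2: HH|Hh
H/II-4 un I-1×I-2: HH|Hh
H/III-1 un II-1×II-2: HH|Hh
H/III-2 un II-1×II-2: HH|Hh
H/III-3 un II-1×II-2: HH|Hh
⇒ H over [I-1,I-2,II-1,II-2,II-3,II-4,III-1,III-2,III-3]: 341 consistent
Q/I-1 un ·: QQ|Qq
Q/I-2 aff ·: qq
Q/II-1 un I-1×I-2: Qq
Q/II-2 un ·: Qq
Q/II-3 un I-1×I-2: Qq
Q/II-4 ? I-1×I-2: Qq|qq
Q/III-1 aff II-1×II-2: qq
Q/III-2 ? II-1×II-2: QQ|Qq|qq
Q/III-3 ? II-1×II-2: QQ|Qq|qq
⇒ Q over [I-1,I-2,II-1,II-2,II-3,II-4,III-1,III-2,III-3]: 27 consistent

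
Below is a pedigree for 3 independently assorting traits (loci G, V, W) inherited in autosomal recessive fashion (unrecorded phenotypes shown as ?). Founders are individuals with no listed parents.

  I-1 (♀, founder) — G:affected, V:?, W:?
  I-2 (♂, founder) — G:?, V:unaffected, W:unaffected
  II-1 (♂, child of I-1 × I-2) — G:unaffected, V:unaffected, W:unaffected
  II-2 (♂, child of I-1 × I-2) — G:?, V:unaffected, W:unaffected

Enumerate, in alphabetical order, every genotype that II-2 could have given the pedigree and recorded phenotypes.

G/I-1 aff ·: gg
G/I-2 ? ·: GG|Gg
G/II-1 un I-1×I-2: Gg
G/II-2 ? I-1×I-2: Gg|gg
⇒ G over [I-1,I-2,II-1,II-2]: 3 consistent
V/I-1 ? ·: VV|Vv|vv
V/I-2 un ·: VV|Vv
V/II-1 un I-1×I-2: VV|Vv
V/II-2 un I-1×I-2: VV|Vv
⇒ V over [I-1,I-2,II-1,II-2]: 15 consistent
W/I-1 ? ·: WW|Ww|ww
W/I-2 un ·: WW|Ww
W/II-1 un I-1×I-2: WW|Ww
W/II-2 un I-1×I-2: WW|Ww
⇒ W over [I-1,I-2,II-1,II-2]: 15 consistent

II-2 ∈ {Gg VV WW, Gg VV Ww, Gg Vv WW, Gg Vv Ww, gg VV WW, gg VV Ww, gg Vv WW, gg Vv Ww}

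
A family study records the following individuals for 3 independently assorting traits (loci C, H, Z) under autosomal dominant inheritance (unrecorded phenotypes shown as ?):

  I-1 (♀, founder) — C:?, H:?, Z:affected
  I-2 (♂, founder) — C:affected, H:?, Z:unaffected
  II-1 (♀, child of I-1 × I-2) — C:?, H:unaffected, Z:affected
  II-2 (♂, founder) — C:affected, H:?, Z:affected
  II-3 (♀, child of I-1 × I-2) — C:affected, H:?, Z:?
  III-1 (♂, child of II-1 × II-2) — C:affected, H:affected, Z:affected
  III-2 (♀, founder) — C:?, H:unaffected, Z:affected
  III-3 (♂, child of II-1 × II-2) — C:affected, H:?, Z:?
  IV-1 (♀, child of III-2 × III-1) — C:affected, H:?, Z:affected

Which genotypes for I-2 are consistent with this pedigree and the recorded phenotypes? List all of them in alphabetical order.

I-2 ∈ {CC Hh zz, CC hh zz, Cc Hh zz, Cc hh zz}

C/I-1 ? ·: cc|Cc|CC
C/I-2 aff ·: Cc|CC
C/II-1 ? I-1×I-2: cc|Cc|CC
C/II-2 aff ·: Cc|CC
C/II-3 aff I-1×I-2: Cc|CC
C/III-1 aff II-1×II-2: Cc|CC
C/III-2 ? ·: cc|Cc|CC
C/III-3 aff II-1×II-2: Cc|CC
C/IV-1 aff III-2×III-1: Cc|CC
⇒ C over [I-1,I-2,II-1,II-2,II-3,III-1,III-2,III-3,IV-1]: 472 consistent
H/I-1 ? ·: hh|Hh
H/I-2 ? ·: hh|Hh
H/II-1 un I-1×I-2: hh
H/II-2 ? ·: Hh|HH
H/II-3 ? I-1×I-2: hh|Hh|HH
H/III-1 aff II-1×II-2: Hh
H/III-2 un ·: hh
H/III-3 ? II-1×II-2: hh|Hh
H/IV-1 ? III-2×III-1: hh|Hh
⇒ H over [I-1,I-2,II-1,II-2,II-3,III-1,III-2,III-3,IV-1]: 48 consistent
Z/I-1 aff ·: Zz|ZZ
Z/I-2 un ·: zz
Z/II-1 aff I-1×I-2: Zz
Z/II-2 aff ·: Zz|ZZ
Z/II-3 ? I-1×I-2: zz|Zz
Z/III-1 aff II-1×II-2: Zz|ZZ
Z/III-2 aff ·: Zz|ZZ
Z/III-3 ? II-1×II-2: zz|Zz|ZZ
Z/IV-1 aff III-2×III-1: Zz|ZZ
⇒ Z over [I-1,I-2,II-1,II-2,II-3,III-1,III-2,III-3,IV-1]: 105 consistent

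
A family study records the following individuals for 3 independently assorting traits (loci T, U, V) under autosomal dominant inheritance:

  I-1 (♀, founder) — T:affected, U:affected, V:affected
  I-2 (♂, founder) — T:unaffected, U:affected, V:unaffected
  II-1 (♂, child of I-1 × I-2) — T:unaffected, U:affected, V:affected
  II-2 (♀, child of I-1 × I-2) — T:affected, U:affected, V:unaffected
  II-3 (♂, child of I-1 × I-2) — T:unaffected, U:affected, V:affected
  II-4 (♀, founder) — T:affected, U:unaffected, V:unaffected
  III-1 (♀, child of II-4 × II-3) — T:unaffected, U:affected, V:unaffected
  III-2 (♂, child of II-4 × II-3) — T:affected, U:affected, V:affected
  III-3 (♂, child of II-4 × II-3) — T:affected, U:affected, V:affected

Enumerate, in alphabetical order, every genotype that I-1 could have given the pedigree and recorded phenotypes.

I-1 ∈ {Tt UU Vv, Tt Uu Vv}

T/I-1 aff ·: Tt
T/I-2 un ·: tt
T/II-1 un I-1×I-2: tt
T/II-2 aff I-1×I-2: Tt
T/II-3 un I-1×I-2: tt
T/II-4 aff ·: Tt
T/III-1 un II-4×II-3: tt
T/III-2 aff II-4×II-3: Tt
T/III-3 aff II-4×II-3: Tt
⇒ T over [I-1,I-2,II-1,II-2,II-3,II-4,III-1,III-2,III-3]: 1 consistent
U/I-1 aff ·: Uu|UU
U/I-2 aff ·: Uu|UU
U/II-1 aff I-1×I-2: Uu|UU
U/II-2 aff I-1×I-2: Uu|UU
U/II-3 aff I-1×I-2: Uu|UU
U/II-4 un ·: uu
U/III-1 aff II-4×II-3: Uu
U/III-2 aff II-4×II-3: Uu
U/III-3 aff II-4×II-3: Uu
⇒ U over [I-1,I-2,II-1,II-2,II-3,II-4,III-1,III-2,III-3]: 25 consistent
V/I-1 aff ·: Vv
V/I-2 un ·: vv
V/II-1 aff I-1×I-2: Vv
V/II-2 un I-1×I-2: vv
V/II-3 aff I-1×I-2: Vv
V/II-4 un ·: vv
V/III-1 un II-4×II-3: vv
V/III-2 aff II-4×II-3: Vv
V/III-3 aff II-4×II-3: Vv
⇒ V over [I-1,I-2,II-1,II-2,II-3,II-4,III-1,III-2,III-3]: 1 consistent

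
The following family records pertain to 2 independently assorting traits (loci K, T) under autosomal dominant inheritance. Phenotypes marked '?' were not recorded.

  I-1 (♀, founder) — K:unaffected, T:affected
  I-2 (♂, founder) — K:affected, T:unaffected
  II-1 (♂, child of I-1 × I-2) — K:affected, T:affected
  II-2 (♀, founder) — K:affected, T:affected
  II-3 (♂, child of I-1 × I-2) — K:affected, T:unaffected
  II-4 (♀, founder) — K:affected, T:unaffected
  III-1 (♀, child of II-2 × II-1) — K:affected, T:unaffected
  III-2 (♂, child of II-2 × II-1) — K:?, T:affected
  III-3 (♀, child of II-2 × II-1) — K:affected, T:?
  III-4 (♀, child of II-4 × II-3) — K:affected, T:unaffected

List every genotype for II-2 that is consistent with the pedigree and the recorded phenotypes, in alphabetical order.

II-2 ∈ {KK Tt, Kk Tt}

K/I-1 un ·: kk
K/I-2 aff ·: Kk|KK
K/II-1 aff I-1×I-2: Kk
K/II-2 aff ·: Kk|KK
K/II-3 aff I-1×I-2: Kk
K/II-4 aff ·: Kk|KK
K/III-1 aff II-2×II-1: Kk|KK
K/III-2 ? II-2×II-1: kk|Kk|KK
K/III-3 aff II-2×II-1: Kk|KK
K/III-4 aff II-4×II-3: Kk|KK
⇒ K over [I-1,I-2,II-1,II-2,II-3,II-4,III-1,III-2,III-3,III-4]: 160 consistent
T/I-1 aff ·: Tt
T/I-2 un ·: tt
T/II-1 aff I-1×I-2: Tt
T/II-2 aff ·: Tt
T/II-3 un I-1×I-2: tt
T/II-4 un ·: tt
T/III-1 un II-2×II-1: tt
T/III-2 aff II-2×II-1: Tt|TT
T/III-3 ? II-2×II-1: tt|Tt|TT
T/III-4 un II-4×II-3: tt
⇒ T over [I-1,I-2,II-1,II-2,II-3,II-4,III-1,III-2,III-3,III-4]: 6 consistent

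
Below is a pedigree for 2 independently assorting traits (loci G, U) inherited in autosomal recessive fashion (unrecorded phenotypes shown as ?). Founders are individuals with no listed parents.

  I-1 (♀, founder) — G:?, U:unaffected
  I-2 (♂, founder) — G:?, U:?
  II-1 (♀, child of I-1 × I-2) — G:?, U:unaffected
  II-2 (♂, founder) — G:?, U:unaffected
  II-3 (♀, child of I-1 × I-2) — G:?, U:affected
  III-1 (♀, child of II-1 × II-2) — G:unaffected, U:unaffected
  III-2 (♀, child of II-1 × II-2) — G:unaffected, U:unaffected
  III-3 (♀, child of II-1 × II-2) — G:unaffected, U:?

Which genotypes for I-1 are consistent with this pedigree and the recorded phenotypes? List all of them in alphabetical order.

I-1 ∈ {GG Uu, Gg Uu, gg Uu}

G/I-1 ? ·: GG|Gg|gg
G/I-2 ? ·: GG|Gg|gg
G/II-1 ? I-1×I-2: GG|Gg|gg
G/II-2 ? ·: GG|Gg|gg
G/II-3 ? I-1×I-2: GG|Gg|gg
G/III-1 un II-1×II-2: GG|Gg
G/III-2 un II-1×II-2: GG|Gg
G/III-3 un II-1×II-2: GG|Gg
⇒ G over [I-1,I-2,II-1,II-2,II-3,III-1,III-2,III-3]: 317 consistent
U/I-1 un ·: Uu
U/I-2 ? ·: Uu|uu
U/II-1 un I-1×I-2: UU|Uu
U/II-2 un ·: UU|Uu
U/II-3 aff I-1×I-2: uu
U/III-1 un II-1×II-2: UU|Uu
U/III-2 un II-1×II-2: UU|Uu
U/III-3 ? II-1×II-2: UU|Uu|uu
⇒ U over [I-1,I-2,II-1,II-2,II-3,III-1,III-2,III-3]: 49 consistent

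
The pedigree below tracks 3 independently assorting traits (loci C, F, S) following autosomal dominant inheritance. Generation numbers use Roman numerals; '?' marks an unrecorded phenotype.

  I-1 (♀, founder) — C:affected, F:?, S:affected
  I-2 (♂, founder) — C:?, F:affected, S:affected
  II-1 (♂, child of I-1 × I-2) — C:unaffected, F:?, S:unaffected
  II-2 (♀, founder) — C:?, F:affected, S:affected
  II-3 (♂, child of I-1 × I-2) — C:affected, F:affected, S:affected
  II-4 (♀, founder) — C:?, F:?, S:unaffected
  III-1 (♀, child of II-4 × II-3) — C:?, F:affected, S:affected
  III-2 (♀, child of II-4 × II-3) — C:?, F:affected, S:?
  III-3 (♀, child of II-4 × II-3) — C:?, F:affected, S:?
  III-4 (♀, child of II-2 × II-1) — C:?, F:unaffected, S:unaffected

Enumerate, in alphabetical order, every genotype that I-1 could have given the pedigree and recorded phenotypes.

I-1 ∈ {Cc FF Ss, Cc Ff Ss, Cc ff Ss}

C/I-1 aff ·: Cc
C/I-2 ? ·: cc|Cc
C/II-1 un I-1×I-2: cc
C/II-2 ? ·: cc|Cc|CC
C/II-3 aff I-1×I-2: Cc|CC
C/II-4 ? ·: cc|Cc|CC
C/III-1 ? II-4×II-3: cc|Cc|CC
C/III-2 ? II-4×II-3: cc|Cc|CC
C/III-3 ? II-4×II-3: cc|Cc|CC
C/III-4 ? II-2×II-1: cc|Cc
⇒ C over [I-1,I-2,II-1,II-2,II-3,II-4,III-1,III-2,III-3,III-4]: 384 consistent
F/I-1 ? ·: ff|Ff|FF
F/I-2 aff ·: Ff|FF
F/II-1 ? I-1×I-2: ff|Ff
F/II-2 aff ·: Ff
F/II-3 aff I-1×I-2: Ff|FF
F/II-4 ? ·: ff|Ff|FF
F/III-1 aff II-4×II-3: Ff|FF
F/III-2 aff II-4×II-3: Ff|FF
F/III-3 aff II-4×II-3: Ff|FF
F/III-4 un II-2×II-1: ff
⇒ F over [I-1,I-2,II-1,II-2,II-3,II-4,III-1,III-2,III-3,III-4]: 159 consistent
S/I-1 aff ·: Ss
S/I-2 aff ·: Ss
S/II-1 un I-1×I-2: ss
S/II-2 aff ·: Ss
S/II-3 aff I-1×I-2: Ss|SS
S/II-4 un ·: ss
S/III-1 aff II-4×II-3: Ss
S/III-2 ? II-4×II-3: ss|Ss
S/III-3 ? II-4×II-3: ss|Ss
S/III-4 un II-2×II-1: ss
⇒ S over [I-1,I-2,II-1,II-2,II-3,II-4,III-1,III-2,III-3,III-4]: 5 consistent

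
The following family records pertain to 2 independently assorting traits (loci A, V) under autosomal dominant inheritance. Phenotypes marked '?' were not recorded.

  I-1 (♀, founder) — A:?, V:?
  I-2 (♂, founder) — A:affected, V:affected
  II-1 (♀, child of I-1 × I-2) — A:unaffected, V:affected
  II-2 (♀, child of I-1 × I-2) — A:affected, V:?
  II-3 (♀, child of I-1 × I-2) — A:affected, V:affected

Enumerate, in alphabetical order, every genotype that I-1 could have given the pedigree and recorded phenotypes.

I-1 ∈ {Aa VV, Aa Vv, Aa vv, aa VV, aa Vv, aa vv}

A/I-1 ? ·: aa|Aa
A/I-2 aff ·: Aa
A/II-1 un I-1×I-2: aa
A/II-2 aff I-1×I-2: Aa|AA
A/II-3 aff I-1×I-2: Aa|AA
⇒ A over [I-1,I-2,II-1,II-2,II-3]: 5 consistent
V/I-1 ? ·: vv|Vv|VV
V/I-2 aff ·: Vv|VV
V/II-1 aff I-1×I-2: Vv|VV
V/II-2 ? I-1×I-2: vv|Vv|VV
V/II-3 aff I-1×I-2: Vv|VV
⇒ V over [I-1,I-2,II-1,II-2,II-3]: 32 consistent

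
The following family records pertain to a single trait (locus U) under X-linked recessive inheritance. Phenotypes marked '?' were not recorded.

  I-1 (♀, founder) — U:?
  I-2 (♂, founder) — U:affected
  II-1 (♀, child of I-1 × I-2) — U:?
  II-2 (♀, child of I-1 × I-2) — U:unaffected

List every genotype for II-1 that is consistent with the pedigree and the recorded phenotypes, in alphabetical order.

II-1 ∈ {X^UX^u, X^uX^u}

U/I-1 ? ·: X^UX^U|X^UX^u
U/I-2 aff ·: X^uY
U/II-1 ? I-1×I-2: X^UX^u|X^uX^u
U/II-2 un I-1×I-2: X^UX^u
⇒ U over [I-1,I-2,II-1,II-2]: 3 consistent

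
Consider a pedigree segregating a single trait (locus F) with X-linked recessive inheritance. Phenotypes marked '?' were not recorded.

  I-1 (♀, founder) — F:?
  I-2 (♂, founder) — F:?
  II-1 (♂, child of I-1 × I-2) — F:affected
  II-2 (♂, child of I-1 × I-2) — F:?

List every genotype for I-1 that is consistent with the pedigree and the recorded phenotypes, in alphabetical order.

I-1 ∈ {X^FX^f, X^fX^f}

F/I-1 ? ·: X^FX^f|X^fX^f
F/I-2 ? ·: X^FY|X^fY
F/II-1 aff I-1×I-2: X^fY
F/II-2 ? I-1×I-2: X^FY|X^fY
⇒ F over [I-1,I-2,II-1,II-2]: 6 consistent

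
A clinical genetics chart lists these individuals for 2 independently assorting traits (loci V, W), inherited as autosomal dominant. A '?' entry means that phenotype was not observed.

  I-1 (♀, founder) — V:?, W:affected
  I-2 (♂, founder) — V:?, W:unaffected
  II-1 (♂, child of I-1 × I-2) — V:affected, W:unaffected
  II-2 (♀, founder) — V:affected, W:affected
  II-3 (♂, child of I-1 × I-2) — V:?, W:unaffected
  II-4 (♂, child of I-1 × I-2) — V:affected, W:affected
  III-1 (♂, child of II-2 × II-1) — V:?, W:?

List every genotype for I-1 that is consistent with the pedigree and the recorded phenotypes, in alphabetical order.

I-1 ∈ {VV Ww, Vv Ww, vv Ww}

V/I-1 ? ·: vv|Vv|VV
V/I-2 ? ·: vv|Vv|VV
V/II-1 aff I-1×I-2: Vv|VV
V/II-2 aff ·: Vv|VV
V/II-3 ? I-1×I-2: vv|Vv|VV
V/II-4 aff I-1×I-2: Vv|VV
V/III-1 ? II-2×II-1: vv|Vv|VV
⇒ V over [I-1,I-2,II-1,II-2,II-3,II-4,III-1]: 145 consistent
W/I-1 aff ·: Ww
W/I-2 un ·: ww
W/II-1 un I-1×I-2: ww
W/II-2 aff ·: Ww|WW
W/II-3 un I-1×I-2: ww
W/II-4 aff I-1×I-2: Ww
W/III-1 ? II-2×II-1: ww|Ww
⇒ W over [I-1,I-2,II-1,II-2,II-3,II-4,III-1]: 3 consistent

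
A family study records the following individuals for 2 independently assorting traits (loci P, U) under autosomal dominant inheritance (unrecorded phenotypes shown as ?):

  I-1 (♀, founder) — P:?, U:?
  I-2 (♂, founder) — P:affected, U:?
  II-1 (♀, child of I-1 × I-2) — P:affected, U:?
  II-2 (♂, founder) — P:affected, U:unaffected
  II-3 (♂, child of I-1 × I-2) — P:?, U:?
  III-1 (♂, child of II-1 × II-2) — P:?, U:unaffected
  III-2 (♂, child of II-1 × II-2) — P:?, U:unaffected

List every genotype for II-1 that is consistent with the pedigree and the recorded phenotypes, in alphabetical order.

P/I-1 ? ·: pp|Pp|PP
P/I-2 aff ·: Pp|PP
P/II-1 aff I-1×I-2: Pp|PP
P/II-2 aff ·: Pp|PP
P/II-3 ? I-1×I-2: pp|Pp|PP
P/III-1 ? II-1×II-2: pp|Pp|PP
P/III-2 ? II-1×II-2: pp|Pp|PP
⇒ P over [I-1,I-2,II-1,II-2,II-3,III-1,III-2]: 170 consistent
U/I-1 ? ·: uu|Uu|UU
U/I-2 ? ·: uu|Uu|UU
U/II-1 ? I-1×I-2: uu|Uu
U/II-2 un ·: uu
U/II-3 ? I-1×I-2: uu|Uu|UU
U/III-1 un II-1×II-2: uu
U/III-2 un II-1×II-2: uu
⇒ U over [I-1,I-2,II-1,II-2,II-3,III-1,III-2]: 21 consistent

II-1 ∈ {PP Uu, PP uu, Pp Uu, Pp uu}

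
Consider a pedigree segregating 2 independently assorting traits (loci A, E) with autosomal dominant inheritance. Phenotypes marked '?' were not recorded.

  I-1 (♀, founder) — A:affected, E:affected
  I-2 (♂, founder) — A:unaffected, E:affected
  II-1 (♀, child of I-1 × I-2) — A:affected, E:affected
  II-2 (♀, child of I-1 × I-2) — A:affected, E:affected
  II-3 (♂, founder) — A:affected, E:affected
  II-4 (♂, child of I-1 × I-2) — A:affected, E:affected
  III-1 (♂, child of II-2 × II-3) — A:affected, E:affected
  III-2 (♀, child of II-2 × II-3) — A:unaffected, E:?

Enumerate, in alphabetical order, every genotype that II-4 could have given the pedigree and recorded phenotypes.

II-4 ∈ {Aa EE, Aa Ee}

A/I-1 aff ·: Aa|AA
A/I-2 un ·: aa
A/II-1 aff I-1×I-2: Aa
A/II-2 aff I-1×I-2: Aa
A/II-3 aff ·: Aa
A/II-4 aff I-1×I-2: Aa
A/III-1 aff II-2×II-3: Aa|AA
A/III-2 un II-2×II-3: aa
⇒ A over [I-1,I-2,II-1,II-2,II-3,II-4,III-1,III-2]: 4 consistent
E/I-1 aff ·: Ee|EE
E/I-2 aff ·: Ee|EE
E/II-1 aff I-1×I-2: Ee|EE
E/II-2 aff I-1×I-2: Ee|EE
E/II-3 aff ·: Ee|EE
E/II-4 aff I-1×I-2: Ee|EE
E/III-1 aff II-2×II-3: Ee|EE
E/III-2 ? II-2×II-3: ee|Ee|EE
⇒ E over [I-1,I-2,II-1,II-2,II-3,II-4,III-1,III-2]: 185 consistent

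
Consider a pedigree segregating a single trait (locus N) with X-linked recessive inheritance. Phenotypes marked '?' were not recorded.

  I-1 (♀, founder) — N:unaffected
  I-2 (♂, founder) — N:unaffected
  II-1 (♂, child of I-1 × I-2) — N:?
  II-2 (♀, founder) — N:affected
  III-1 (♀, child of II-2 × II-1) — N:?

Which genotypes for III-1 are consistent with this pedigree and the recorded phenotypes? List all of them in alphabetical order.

III-1 ∈ {X^NX^n, X^nX^n}

N/I-1 un ·: X^NX^N|X^NX^n
N/I-2 un ·: X^NY
N/II-1 ? I-1×I-2: X^NY|X^nY
N/II-2 aff ·: X^nX^n
N/III-1 ? II-2×II-1: X^NX^n|X^nX^n
⇒ N over [I-1,I-2,II-1,II-2,III-1]: 3 consistent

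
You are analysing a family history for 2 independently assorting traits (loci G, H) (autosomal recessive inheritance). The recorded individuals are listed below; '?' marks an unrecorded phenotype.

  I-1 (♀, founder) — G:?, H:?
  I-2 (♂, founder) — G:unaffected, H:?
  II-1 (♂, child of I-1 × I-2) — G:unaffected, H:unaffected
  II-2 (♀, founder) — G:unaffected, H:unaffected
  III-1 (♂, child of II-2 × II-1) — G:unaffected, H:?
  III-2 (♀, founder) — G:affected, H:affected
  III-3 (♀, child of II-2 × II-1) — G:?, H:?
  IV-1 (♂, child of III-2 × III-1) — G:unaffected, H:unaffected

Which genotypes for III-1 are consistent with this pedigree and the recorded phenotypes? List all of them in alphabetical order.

III-1 ∈ {GG HH, GG Hh, Gg HH, Gg Hh}

G/I-1 ? ·: GG|Gg|gg
G/I-2 un ·: GG|Gg
G/II-1 un I-1×I-2: GG|Gg
G/II-2 un ·: GG|Gg
G/III-1 un II-2×II-1: GG|Gg
G/III-2 aff ·: gg
G/III-3 ? II-2×II-1: GG|Gg|gg
G/IV-1 un III-2×III-1: Gg
⇒ G over [I-1,I-2,II-1,II-2,III-1,III-2,III-3,IV-1]: 70 consistent
H/I-1 ? ·: HH|Hh|hh
H/I-2 ? ·: HH|Hh|hh
H/II-1 un I-1×I-2: HH|Hh
H/II-2 un ·: HH|Hh
H/III-1 ? II-2×II-1: HH|Hh
H/III-2 aff ·: hh
H/III-3 ? II-2×II-1: HH|Hh|hh
H/IV-1 un III-2×III-1: Hh
⇒ H over [I-1,I-2,II-1,II-2,III-1,III-2,III-3,IV-1]: 90 consistent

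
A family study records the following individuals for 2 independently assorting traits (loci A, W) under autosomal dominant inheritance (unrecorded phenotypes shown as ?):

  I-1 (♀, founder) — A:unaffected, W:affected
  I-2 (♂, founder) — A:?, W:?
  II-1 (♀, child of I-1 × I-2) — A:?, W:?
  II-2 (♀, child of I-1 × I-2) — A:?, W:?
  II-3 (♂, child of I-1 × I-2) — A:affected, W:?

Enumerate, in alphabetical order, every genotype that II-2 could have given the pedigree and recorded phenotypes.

II-2 ∈ {Aa WW, Aa Ww, Aa ww, aa WW, aa Ww, aa ww}

A/I-1 un ·: aa
A/I-2 ? ·: Aa|AA
A/II-1 ? I-1×I-2: aa|Aa
A/II-2 ? I-1×I-2: aa|Aa
A/II-3 aff I-1×I-2: Aa
⇒ A over [I-1,I-2,II-1,II-2,II-3]: 5 consistent
W/I-1 aff ·: Ww|WW
W/I-2 ? ·: ww|Ww|WW
W/II-1 ? I-1×I-2: ww|Ww|WW
W/II-2 ? I-1×I-2: ww|Ww|WW
W/II-3 ? I-1×I-2: ww|Ww|WW
⇒ W over [I-1,I-2,II-1,II-2,II-3]: 53 consistent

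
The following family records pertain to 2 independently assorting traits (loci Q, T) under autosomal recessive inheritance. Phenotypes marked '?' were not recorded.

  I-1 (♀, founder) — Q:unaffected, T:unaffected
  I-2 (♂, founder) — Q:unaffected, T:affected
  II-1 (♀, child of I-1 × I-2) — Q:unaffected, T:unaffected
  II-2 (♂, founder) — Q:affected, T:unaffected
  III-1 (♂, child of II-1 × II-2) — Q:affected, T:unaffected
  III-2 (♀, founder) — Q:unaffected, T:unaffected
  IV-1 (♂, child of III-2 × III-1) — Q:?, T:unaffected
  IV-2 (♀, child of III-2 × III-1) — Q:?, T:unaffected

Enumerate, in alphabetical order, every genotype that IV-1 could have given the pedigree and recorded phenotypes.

Q/I-1 un ·: QQ|Qq
Q/I-2 un ·: QQ|Qq
Q/II-1 un I-1×I-2: Qq
Q/II-2 aff ·: qq
Q/III-1 aff II-1×II-2: qq
Q/III-2 un ·: QQ|Qq
Q/IV-1 ? III-2×III-1: Qq|qq
Q/IV-2 ? III-2×III-1: Qq|qq
⇒ Q over [I-1,I-2,II-1,II-2,III-1,III-2,IV-1,IV-2]: 15 consistent
T/I-1 un ·: TT|Tt
T/I-2 aff ·: tt
T/II-1 un I-1×I-2: Tt
T/II-2 un ·: TT|Tt
T/III-1 un II-1×II-2: TT|Tt
T/III-2 un ·: TT|Tt
T/IV-1 un III-2×III-1: TT|Tt
T/IV-2 un III-2×III-1: TT|Tt
⇒ T over [I-1,I-2,II-1,II-2,III-1,III-2,IV-1,IV-2]: 52 consistent

IV-1 ∈ {Qq TT, Qq Tt, qq TT, qq Tt}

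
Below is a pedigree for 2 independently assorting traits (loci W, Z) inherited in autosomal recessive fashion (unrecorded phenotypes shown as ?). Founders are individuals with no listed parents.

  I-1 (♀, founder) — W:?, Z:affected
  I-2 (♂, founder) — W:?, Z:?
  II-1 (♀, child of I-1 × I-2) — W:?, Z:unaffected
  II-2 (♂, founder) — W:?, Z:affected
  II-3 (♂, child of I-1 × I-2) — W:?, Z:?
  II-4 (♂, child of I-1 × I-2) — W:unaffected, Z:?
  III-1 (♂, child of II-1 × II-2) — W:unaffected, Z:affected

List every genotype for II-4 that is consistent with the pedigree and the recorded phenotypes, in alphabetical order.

W/I-1 ? ·: WW|Ww|ww
W/I-2 ? ·: WW|Ww|ww
W/II-1 ? I-1×I-2: WW|Ww|ww
W/II-2 ? ·: WW|Ww|ww
W/II-3 ? I-1×I-2: WW|Ww|ww
W/II-4 un I-1×I-2: WW|Ww
W/III-1 un II-1×II-2: WW|Ww
⇒ W over [I-1,I-2,II-1,II-2,II-3,II-4,III-1]: 180 consistent
Z/I-1 aff ·: zz
Z/I-2 ? ·: ZZ|Zz
Z/II-1 un I-1×I-2: Zz
Z/II-2 aff ·: zz
Z/II-3 ? I-1×I-2: Zz|zz
Z/II-4 ? I-1×I-2: Zz|zz
Z/III-1 aff II-1×II-2: zz
⇒ Z over [I-1,I-2,II-1,II-2,II-3,II-4,III-1]: 5 consistent

II-4 ∈ {WW Zz, WW zz, Ww Zz, Ww zz}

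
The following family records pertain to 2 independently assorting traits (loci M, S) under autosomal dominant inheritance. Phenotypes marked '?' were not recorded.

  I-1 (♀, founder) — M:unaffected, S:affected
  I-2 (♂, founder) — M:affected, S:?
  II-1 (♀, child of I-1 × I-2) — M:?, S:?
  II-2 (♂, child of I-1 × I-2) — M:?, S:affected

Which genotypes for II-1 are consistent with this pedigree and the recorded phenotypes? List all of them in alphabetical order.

II-1 ∈ {Mm SS, Mm Ss, Mm ss, mm SS, mm Ss, mm ss}

M/I-1 un ·: mm
M/I-2 aff ·: Mm|MM
M/II-1 ? I-1×I-2: mm|Mm
M/II-2 ? I-1×I-2: mm|Mm
⇒ M over [I-1,I-2,II-1,II-2]: 5 consistent
S/I-1 aff ·: Ss|SS
S/I-2 ? ·: ss|Ss|SS
S/II-1 ? I-1×I-2: ss|Ss|SS
S/II-2 aff I-1×I-2: Ss|SS
⇒ S over [I-1,I-2,II-1,II-2]: 18 consistent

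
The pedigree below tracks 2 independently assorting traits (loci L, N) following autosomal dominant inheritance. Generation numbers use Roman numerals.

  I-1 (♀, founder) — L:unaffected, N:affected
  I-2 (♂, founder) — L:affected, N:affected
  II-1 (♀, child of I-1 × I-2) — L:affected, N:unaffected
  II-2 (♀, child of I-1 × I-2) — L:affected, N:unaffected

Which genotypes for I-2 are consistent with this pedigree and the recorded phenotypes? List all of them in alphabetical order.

L/I-1 un ·: ll
L/I-2 aff ·: Ll|LL
L/II-1 aff I-1×I-2: Ll
L/II-2 aff I-1×I-2: Ll
⇒ L over [I-1,I-2,II-1,II-2]: 2 consistent
N/I-1 aff ·: Nn
N/I-2 aff ·: Nn
N/II-1 un I-1×I-2: nn
N/II-2 un I-1×I-2: nn
⇒ N over [I-1,I-2,II-1,II-2]: 1 consistent

I-2 ∈ {LL Nn, Ll Nn}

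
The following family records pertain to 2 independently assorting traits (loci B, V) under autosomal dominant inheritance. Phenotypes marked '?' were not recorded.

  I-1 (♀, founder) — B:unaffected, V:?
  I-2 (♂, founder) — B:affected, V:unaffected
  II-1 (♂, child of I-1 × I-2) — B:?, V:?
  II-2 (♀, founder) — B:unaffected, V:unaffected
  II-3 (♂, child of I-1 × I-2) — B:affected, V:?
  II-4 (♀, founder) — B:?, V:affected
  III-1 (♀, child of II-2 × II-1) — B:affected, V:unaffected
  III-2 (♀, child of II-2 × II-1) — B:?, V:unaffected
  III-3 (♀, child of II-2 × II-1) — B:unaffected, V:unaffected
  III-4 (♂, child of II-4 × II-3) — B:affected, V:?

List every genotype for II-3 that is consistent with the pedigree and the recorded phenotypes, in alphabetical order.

B/I-1 un ·: bb
B/I-2 aff ·: Bb|BB
B/II-1 ? I-1×I-2: Bb
B/II-2 un ·: bb
B/II-3 aff I-1×I-2: Bb
B/II-4 ? ·: bb|Bb|BB
B/III-1 aff II-2×II-1: Bb
B/III-2 ? II-2×II-1: bb|Bb
B/III-3 un II-2×II-1: bb
B/III-4 aff II-4×II-3: Bb|BB
⇒ B over [I-1,I-2,II-1,II-2,II-3,II-4,III-1,III-2,III-3,III-4]: 20 consistent
V/I-1 ? ·: vv|Vv|VV
V/I-2 un ·: vv
V/II-1 ? I-1×I-2: vv|Vv
V/II-2 un ·: vv
V/II-3 ? I-1×I-2: vv|Vv
V/II-4 aff ·: Vv|VV
V/III-1 un II-2×II-1: vv
V/III-2 un II-2×II-1: vv
V/III-3 un II-2×II-1: vv
V/III-4 ? II-4×II-3: vv|Vv|VV
⇒ V over [I-1,I-2,II-1,II-2,II-3,II-4,III-1,III-2,III-3,III-4]: 24 consistent

II-3 ∈ {Bb Vv, Bb vv}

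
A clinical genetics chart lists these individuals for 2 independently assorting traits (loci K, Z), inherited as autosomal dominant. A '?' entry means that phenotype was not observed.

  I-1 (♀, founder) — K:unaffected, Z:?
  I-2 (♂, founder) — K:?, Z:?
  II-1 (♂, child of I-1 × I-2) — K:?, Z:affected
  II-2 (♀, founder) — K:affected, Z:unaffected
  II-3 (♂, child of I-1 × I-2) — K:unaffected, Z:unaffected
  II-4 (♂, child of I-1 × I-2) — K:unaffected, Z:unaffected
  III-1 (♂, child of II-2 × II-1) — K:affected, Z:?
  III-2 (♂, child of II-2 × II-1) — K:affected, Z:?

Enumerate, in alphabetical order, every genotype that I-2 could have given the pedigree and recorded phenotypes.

K/I-1 un ·: kk
K/I-2 ? ·: kk|Kk
K/II-1 ? I-1×I-2: kk|Kk
K/II-2 aff ·: Kk|KK
K/II-3 un I-1×I-2: kk
K/II-4 un I-1×I-2: kk
K/III-1 aff II-2×II-1: Kk|KK
K/III-2 aff II-2×II-1: Kk|KK
⇒ K over [I-1,I-2,II-1,II-2,II-3,II-4,III-1,III-2]: 12 consistent
Z/I-1 ? ·: zz|Zz
Z/I-2 ? ·: zz|Zz
Z/II-1 aff I-1×I-2: Zz|ZZ
Z/II-2 un ·: zz
Z/II-3 un I-1×I-2: zz
Z/II-4 un I-1×I-2: zz
Z/III-1 ? II-2×II-1: zz|Zz
Z/III-2 ? II-2×II-1: zz|Zz
⇒ Z over [I-1,I-2,II-1,II-2,II-3,II-4,III-1,III-2]: 13 consistent

I-2 ∈ {Kk Zz, Kk zz, kk Zz, kk zz}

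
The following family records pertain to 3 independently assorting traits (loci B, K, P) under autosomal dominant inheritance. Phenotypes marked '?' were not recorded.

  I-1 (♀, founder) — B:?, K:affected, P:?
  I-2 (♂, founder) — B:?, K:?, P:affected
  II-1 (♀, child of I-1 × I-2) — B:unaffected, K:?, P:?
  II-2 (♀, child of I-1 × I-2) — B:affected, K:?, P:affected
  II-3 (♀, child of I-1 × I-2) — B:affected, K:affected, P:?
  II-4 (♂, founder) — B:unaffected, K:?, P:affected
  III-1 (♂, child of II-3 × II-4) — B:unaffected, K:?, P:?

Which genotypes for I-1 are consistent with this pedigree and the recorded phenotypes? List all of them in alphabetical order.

B/I-1 ? ·: bb|Bb
B/I-2 ? ·: bb|Bb
B/II-1 un I-1×I-2: bb
B/II-2 aff I-1×I-2: Bb|BB
B/II-3 aff I-1×I-2: Bb
B/II-4 un ·: bb
B/III-1 un II-3×II-4: bb
⇒ B over [I-1,I-2,II-1,II-2,II-3,II-4,III-1]: 4 consistent
K/I-1 aff ·: Kk|KK
K/I-2 ? ·: kk|Kk|KK
K/II-1 ? I-1×I-2: kk|Kk|KK
K/II-2 ? I-1×I-2: kk|Kk|KK
K/II-3 aff I-1×I-2: Kk|KK
K/II-4 ? ·: kk|Kk|KK
K/III-1 ? II-3×II-4: kk|Kk|KK
⇒ K over [I-1,I-2,II-1,II-2,II-3,II-4,III-1]: 226 consistent
P/I-1 ? ·: pp|Pp|PP
P/I-2 aff ·: Pp|PP
P/II-1 ? I-1×I-2: pp|Pp|PP
P/II-2 aff I-1×I-2: Pp|PP
P/II-3 ? I-1×I-2: pp|Pp|PP
P/II-4 aff ·: Pp|PP
P/III-1 ? II-3×II-4: pp|Pp|PP
⇒ P over [I-1,I-2,II-1,II-2,II-3,II-4,III-1]: 154 consistent

I-1 ∈ {Bb KK PP, Bb KK Pp, Bb KK pp, Bb Kk PP, Bb Kk Pp, Bb Kk pp, bb KK PP, bb KK Pp, bb KK pp, bb Kk PP, bb Kk Pp, bb Kk pp}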